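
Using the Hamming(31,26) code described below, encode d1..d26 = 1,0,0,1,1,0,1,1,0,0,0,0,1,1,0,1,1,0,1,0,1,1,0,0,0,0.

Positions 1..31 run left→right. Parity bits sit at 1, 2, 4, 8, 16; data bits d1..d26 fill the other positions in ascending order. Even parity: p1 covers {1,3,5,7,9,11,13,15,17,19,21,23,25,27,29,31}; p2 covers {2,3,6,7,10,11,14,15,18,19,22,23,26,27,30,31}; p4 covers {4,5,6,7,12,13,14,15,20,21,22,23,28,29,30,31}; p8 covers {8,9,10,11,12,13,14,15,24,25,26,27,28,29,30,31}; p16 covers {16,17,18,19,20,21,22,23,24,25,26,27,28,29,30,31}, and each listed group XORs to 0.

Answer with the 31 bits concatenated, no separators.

Place data at non-parity positions: p1 p2 1 p4 0 0 1 p8 1 0 1 1 0 0 0 p16 0 1 1 0 1 1 0 1 0 1 1 0 0 0 0
p1 (pos 1,3,5,7,9,11,13,15,17,19,21,23,25,27,29,31): XOR of data positions = 1⊕0⊕1⊕1⊕1⊕0⊕0⊕0⊕1⊕1⊕0⊕0⊕1⊕0⊕0 = 1
p2 (pos 2,3,6,7,10,11,14,15,18,19,22,23,26,27,30,31): XOR of data positions = 1⊕0⊕1⊕0⊕1⊕0⊕0⊕1⊕1⊕1⊕0⊕1⊕1⊕0⊕0 = 0
p4 (pos 4,5,6,7,12,13,14,15,20,21,22,23,28,29,30,31): XOR of data positions = 0⊕0⊕1⊕1⊕0⊕0⊕0⊕0⊕1⊕1⊕0⊕0⊕0⊕0⊕0 = 0
p8 (pos 8,9,10,11,12,13,14,15,24,25,26,27,28,29,30,31): XOR of data positions = 1⊕0⊕1⊕1⊕0⊕0⊕0⊕1⊕0⊕1⊕1⊕0⊕0⊕0⊕0 = 0
p16 (pos 16,17,18,19,20,21,22,23,24,25,26,27,28,29,30,31): XOR of data positions = 0⊕1⊕1⊕0⊕1⊕1⊕0⊕1⊕0⊕1⊕1⊕0⊕0⊕0⊕0 = 1
Codeword: 1010001010110001011011010110000

1010001010110001011011010110000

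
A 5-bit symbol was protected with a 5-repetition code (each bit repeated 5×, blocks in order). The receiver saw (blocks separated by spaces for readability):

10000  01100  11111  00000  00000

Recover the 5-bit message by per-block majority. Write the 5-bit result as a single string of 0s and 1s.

Block 1 (10000): 1 one → 0
Block 2 (01100): 2 ones → 0
Block 3 (11111): 5 ones → 1
Block 4 (00000): 0 ones → 0
Block 5 (00000): 0 ones → 0

00100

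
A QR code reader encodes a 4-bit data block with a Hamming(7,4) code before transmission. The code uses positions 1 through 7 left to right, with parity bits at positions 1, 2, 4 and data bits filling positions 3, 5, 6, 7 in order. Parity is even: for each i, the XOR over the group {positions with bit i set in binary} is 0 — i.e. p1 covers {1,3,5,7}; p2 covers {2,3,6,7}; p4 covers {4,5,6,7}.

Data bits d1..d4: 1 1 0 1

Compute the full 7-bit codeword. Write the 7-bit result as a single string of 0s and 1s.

Place data at non-parity positions: p1 p2 1 p4 1 0 1
p1 (pos 1,3,5,7): XOR of data positions = 1⊕1⊕1 = 1
p2 (pos 2,3,6,7): XOR of data positions = 1⊕0⊕1 = 0
p4 (pos 4,5,6,7): XOR of data positions = 1⊕0⊕1 = 0
Codeword: 1010101

1010101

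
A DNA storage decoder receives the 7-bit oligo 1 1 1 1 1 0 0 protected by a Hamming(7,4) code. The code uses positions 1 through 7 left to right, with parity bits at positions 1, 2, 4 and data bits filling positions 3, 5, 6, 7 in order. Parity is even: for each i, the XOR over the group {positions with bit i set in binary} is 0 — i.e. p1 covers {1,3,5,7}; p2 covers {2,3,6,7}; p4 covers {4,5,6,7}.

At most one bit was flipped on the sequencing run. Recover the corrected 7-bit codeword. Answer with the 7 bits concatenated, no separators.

s1 (pos 1,3,5,7): 1⊕1⊕1⊕0 = 1
s2 (pos 2,3,6,7): 1⊕1⊕0⊕0 = 0
s4 (pos 4,5,6,7): 1⊕1⊕0⊕0 = 0
Syndrome s4…s1 = 001 → error at position 1.
Flip position 1: 1111100 → 0111100

0111100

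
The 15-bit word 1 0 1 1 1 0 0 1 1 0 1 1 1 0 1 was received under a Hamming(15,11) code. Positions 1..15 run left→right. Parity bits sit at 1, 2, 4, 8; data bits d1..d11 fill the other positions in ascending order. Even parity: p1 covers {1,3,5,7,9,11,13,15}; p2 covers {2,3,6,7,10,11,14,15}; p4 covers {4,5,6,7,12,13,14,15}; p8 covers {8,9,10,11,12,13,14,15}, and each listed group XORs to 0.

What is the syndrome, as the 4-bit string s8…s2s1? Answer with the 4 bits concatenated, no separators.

s1 (pos 1,3,5,7,9,11,13,15): 1⊕1⊕1⊕0⊕1⊕1⊕1⊕1 = 1
s2 (pos 2,3,6,7,10,11,14,15): 0⊕1⊕0⊕0⊕0⊕1⊕0⊕1 = 1
s4 (pos 4,5,6,7,12,13,14,15): 1⊕1⊕0⊕0⊕1⊕1⊕0⊕1 = 1
s8 (pos 8,9,10,11,12,13,14,15): 1⊕1⊕0⊕1⊕1⊕1⊕0⊕1 = 0
Syndrome s8…s1 = 0111 → error at position 7.

0111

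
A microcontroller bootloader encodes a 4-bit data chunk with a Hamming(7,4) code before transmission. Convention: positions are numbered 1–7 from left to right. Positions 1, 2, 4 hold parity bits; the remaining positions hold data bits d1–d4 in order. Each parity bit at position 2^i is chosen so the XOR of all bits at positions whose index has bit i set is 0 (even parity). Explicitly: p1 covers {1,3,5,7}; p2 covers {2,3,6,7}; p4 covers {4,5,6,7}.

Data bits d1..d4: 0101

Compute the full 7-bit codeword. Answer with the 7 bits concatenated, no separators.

0100101

Place data at non-parity positions: p1 p2 0 p4 1 0 1
p1 (pos 1,3,5,7): XOR of data positions = 0⊕1⊕1 = 0
p2 (pos 2,3,6,7): XOR of data positions = 0⊕0⊕1 = 1
p4 (pos 4,5,6,7): XOR of data positions = 1⊕0⊕1 = 0
Codeword: 0100101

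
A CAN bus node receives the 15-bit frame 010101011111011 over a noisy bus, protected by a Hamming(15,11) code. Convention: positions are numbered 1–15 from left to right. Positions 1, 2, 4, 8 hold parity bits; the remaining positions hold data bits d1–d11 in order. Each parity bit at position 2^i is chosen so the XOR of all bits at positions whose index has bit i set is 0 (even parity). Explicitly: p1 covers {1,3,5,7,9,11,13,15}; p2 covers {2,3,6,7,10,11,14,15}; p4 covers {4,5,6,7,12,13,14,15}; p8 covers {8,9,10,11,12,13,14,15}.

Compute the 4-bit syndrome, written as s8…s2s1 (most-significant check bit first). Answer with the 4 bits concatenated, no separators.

s1 (pos 1,3,5,7,9,11,13,15): 0⊕0⊕0⊕0⊕1⊕1⊕0⊕1 = 1
s2 (pos 2,3,6,7,10,11,14,15): 1⊕0⊕1⊕0⊕1⊕1⊕1⊕1 = 0
s4 (pos 4,5,6,7,12,13,14,15): 1⊕0⊕1⊕0⊕1⊕0⊕1⊕1 = 1
s8 (pos 8,9,10,11,12,13,14,15): 1⊕1⊕1⊕1⊕1⊕0⊕1⊕1 = 1
Syndrome s8…s1 = 1101 → error at position 13.

1101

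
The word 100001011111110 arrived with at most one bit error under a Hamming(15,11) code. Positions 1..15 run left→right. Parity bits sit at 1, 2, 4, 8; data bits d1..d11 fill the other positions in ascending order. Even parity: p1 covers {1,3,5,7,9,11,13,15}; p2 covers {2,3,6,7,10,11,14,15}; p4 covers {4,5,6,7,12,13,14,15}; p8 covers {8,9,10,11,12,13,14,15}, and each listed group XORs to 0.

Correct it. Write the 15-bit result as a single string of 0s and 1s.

s1 (pos 1,3,5,7,9,11,13,15): 1⊕0⊕0⊕0⊕1⊕1⊕1⊕0 = 0
s2 (pos 2,3,6,7,10,11,14,15): 0⊕0⊕1⊕0⊕1⊕1⊕1⊕0 = 0
s4 (pos 4,5,6,7,12,13,14,15): 0⊕0⊕1⊕0⊕1⊕1⊕1⊕0 = 0
s8 (pos 8,9,10,11,12,13,14,15): 1⊕1⊕1⊕1⊕1⊕1⊕1⊕0 = 1
Syndrome s8…s1 = 1000 → error at position 8.
Flip position 8: 100001011111110 → 100001001111110

100001001111110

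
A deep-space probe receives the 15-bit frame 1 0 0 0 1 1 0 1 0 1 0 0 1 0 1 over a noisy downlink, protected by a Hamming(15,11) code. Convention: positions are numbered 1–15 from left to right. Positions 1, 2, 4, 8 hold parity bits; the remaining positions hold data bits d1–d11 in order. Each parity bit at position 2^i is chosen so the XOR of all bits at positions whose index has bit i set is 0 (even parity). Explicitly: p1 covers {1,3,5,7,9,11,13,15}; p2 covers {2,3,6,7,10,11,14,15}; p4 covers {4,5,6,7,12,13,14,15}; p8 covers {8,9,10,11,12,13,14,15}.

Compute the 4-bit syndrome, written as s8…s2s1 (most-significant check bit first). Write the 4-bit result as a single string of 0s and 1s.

s1 (pos 1,3,5,7,9,11,13,15): 1⊕0⊕1⊕0⊕0⊕0⊕1⊕1 = 0
s2 (pos 2,3,6,7,10,11,14,15): 0⊕0⊕1⊕0⊕1⊕0⊕0⊕1 = 1
s4 (pos 4,5,6,7,12,13,14,15): 0⊕1⊕1⊕0⊕0⊕1⊕0⊕1 = 0
s8 (pos 8,9,10,11,12,13,14,15): 1⊕0⊕1⊕0⊕0⊕1⊕0⊕1 = 0
Syndrome s8…s1 = 0010 → error at position 2.

0010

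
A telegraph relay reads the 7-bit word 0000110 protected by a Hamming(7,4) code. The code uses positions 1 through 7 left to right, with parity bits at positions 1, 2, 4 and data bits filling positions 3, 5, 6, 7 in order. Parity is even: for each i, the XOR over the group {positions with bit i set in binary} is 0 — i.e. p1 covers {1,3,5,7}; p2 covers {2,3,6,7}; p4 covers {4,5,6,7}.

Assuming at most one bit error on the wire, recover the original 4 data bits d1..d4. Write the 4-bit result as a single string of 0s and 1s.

1110

s1 (pos 1,3,5,7): 0⊕0⊕1⊕0 = 1
s2 (pos 2,3,6,7): 0⊕0⊕1⊕0 = 1
s4 (pos 4,5,6,7): 0⊕1⊕1⊕0 = 0
Syndrome s4…s1 = 011 → error at position 3.
Flip position 3: 0000110 → 0010110
Read data bits from positions 3,5,6,7: 1110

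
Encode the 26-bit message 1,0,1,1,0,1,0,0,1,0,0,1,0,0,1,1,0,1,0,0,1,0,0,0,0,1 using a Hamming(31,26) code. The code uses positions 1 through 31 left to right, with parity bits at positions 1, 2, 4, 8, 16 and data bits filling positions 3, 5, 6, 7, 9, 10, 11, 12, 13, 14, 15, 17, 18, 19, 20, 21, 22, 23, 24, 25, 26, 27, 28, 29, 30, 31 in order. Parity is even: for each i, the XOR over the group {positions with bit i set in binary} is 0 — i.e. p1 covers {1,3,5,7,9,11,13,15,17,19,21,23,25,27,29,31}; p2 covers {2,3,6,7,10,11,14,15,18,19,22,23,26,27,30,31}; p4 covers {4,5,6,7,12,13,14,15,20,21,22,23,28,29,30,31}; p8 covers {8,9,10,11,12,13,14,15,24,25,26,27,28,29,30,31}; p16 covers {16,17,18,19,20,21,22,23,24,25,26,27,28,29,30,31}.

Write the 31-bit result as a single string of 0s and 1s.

Place data at non-parity positions: p1 p2 1 p4 0 1 1 p8 0 1 0 0 1 0 0 p16 1 0 0 1 1 0 1 0 0 1 0 0 0 0 1
p1 (pos 1,3,5,7,9,11,13,15,17,19,21,23,25,27,29,31): XOR of data positions = 1⊕0⊕1⊕0⊕0⊕1⊕0⊕1⊕0⊕1⊕1⊕0⊕0⊕0⊕1 = 1
p2 (pos 2,3,6,7,10,11,14,15,18,19,22,23,26,27,30,31): XOR of data positions = 1⊕1⊕1⊕1⊕0⊕0⊕0⊕0⊕0⊕0⊕1⊕1⊕0⊕0⊕1 = 1
p4 (pos 4,5,6,7,12,13,14,15,20,21,22,23,28,29,30,31): XOR of data positions = 0⊕1⊕1⊕0⊕1⊕0⊕0⊕1⊕1⊕0⊕1⊕0⊕0⊕0⊕1 = 1
p8 (pos 8,9,10,11,12,13,14,15,24,25,26,27,28,29,30,31): XOR of data positions = 0⊕1⊕0⊕0⊕1⊕0⊕0⊕0⊕0⊕1⊕0⊕0⊕0⊕0⊕1 = 0
p16 (pos 16,17,18,19,20,21,22,23,24,25,26,27,28,29,30,31): XOR of data positions = 1⊕0⊕0⊕1⊕1⊕0⊕1⊕0⊕0⊕1⊕0⊕0⊕0⊕0⊕1 = 0
Codeword: 1111011001001000100110100100001

1111011001001000100110100100001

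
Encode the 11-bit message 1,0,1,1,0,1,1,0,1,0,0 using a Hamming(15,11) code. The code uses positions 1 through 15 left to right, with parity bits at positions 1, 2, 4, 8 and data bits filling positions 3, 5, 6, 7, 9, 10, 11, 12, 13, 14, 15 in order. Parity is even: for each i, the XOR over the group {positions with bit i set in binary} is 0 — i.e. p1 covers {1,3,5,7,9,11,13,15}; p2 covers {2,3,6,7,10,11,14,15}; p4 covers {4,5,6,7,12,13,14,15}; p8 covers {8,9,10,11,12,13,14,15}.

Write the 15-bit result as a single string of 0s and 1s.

011101110110100

Place data at non-parity positions: p1 p2 1 p4 0 1 1 p8 0 1 1 0 1 0 0
p1 (pos 1,3,5,7,9,11,13,15): XOR of data positions = 1⊕0⊕1⊕0⊕1⊕1⊕0 = 0
p2 (pos 2,3,6,7,10,11,14,15): XOR of data positions = 1⊕1⊕1⊕1⊕1⊕0⊕0 = 1
p4 (pos 4,5,6,7,12,13,14,15): XOR of data positions = 0⊕1⊕1⊕0⊕1⊕0⊕0 = 1
p8 (pos 8,9,10,11,12,13,14,15): XOR of data positions = 0⊕1⊕1⊕0⊕1⊕0⊕0 = 1
Codeword: 011101110110100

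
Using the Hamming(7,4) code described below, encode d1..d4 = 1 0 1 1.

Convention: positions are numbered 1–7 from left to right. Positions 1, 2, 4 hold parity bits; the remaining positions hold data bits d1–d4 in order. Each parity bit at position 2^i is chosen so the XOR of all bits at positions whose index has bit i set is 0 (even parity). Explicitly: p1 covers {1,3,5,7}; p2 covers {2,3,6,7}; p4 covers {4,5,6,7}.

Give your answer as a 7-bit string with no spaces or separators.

0110011

Place data at non-parity positions: p1 p2 1 p4 0 1 1
p1 (pos 1,3,5,7): XOR of data positions = 1⊕0⊕1 = 0
p2 (pos 2,3,6,7): XOR of data positions = 1⊕1⊕1 = 1
p4 (pos 4,5,6,7): XOR of data positions = 0⊕1⊕1 = 0
Codeword: 0110011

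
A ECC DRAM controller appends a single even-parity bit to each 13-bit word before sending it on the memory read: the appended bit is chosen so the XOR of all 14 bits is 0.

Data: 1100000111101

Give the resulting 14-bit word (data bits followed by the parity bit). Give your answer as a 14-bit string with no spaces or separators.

XOR of the 13 data bits: 1⊕1⊕0⊕0⊕0⊕0⊕0⊕1⊕1⊕1⊕1⊕0⊕1 = 1
Parity bit = 1 (so all 14 bits XOR to 0).

11000001111011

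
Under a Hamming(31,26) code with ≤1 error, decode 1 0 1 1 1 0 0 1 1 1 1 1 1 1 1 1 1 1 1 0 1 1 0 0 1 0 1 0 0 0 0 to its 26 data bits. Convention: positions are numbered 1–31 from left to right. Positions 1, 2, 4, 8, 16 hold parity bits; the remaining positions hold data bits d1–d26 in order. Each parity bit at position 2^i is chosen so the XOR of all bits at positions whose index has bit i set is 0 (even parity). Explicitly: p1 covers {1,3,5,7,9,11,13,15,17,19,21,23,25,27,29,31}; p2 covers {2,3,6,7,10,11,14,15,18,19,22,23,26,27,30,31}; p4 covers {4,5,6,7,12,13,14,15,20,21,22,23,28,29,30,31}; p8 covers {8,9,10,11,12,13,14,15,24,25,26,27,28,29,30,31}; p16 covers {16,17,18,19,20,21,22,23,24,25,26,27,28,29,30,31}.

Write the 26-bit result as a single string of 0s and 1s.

s1 (pos 1,3,5,7,9,11,13,15,17,19,21,23,25,27,29,31): 1⊕1⊕1⊕0⊕1⊕1⊕1⊕1⊕1⊕1⊕1⊕0⊕1⊕1⊕0⊕0 = 0
s2 (pos 2,3,6,7,10,11,14,15,18,19,22,23,26,27,30,31): 0⊕1⊕0⊕0⊕1⊕1⊕1⊕1⊕1⊕1⊕1⊕0⊕0⊕1⊕0⊕0 = 1
s4 (pos 4,5,6,7,12,13,14,15,20,21,22,23,28,29,30,31): 1⊕1⊕0⊕0⊕1⊕1⊕1⊕1⊕0⊕1⊕1⊕0⊕0⊕0⊕0⊕0 = 0
s8 (pos 8,9,10,11,12,13,14,15,24,25,26,27,28,29,30,31): 1⊕1⊕1⊕1⊕1⊕1⊕1⊕1⊕0⊕1⊕0⊕1⊕0⊕0⊕0⊕0 = 0
s16 (pos 16,17,18,19,20,21,22,23,24,25,26,27,28,29,30,31): 1⊕1⊕1⊕1⊕0⊕1⊕1⊕0⊕0⊕1⊕0⊕1⊕0⊕0⊕0⊕0 = 0
Syndrome s16…s1 = 00010 → error at position 2.
Flip position 2: 1011100111111111111011001010000 → 1111100111111111111011001010000
Read data bits from positions 3,5,6,7,9,10,11,12,13,14,15,17,18,19,20,21,22,23,24,25,26,27,28,29,30,31: 11001111111111011001010000

11001111111111011001010000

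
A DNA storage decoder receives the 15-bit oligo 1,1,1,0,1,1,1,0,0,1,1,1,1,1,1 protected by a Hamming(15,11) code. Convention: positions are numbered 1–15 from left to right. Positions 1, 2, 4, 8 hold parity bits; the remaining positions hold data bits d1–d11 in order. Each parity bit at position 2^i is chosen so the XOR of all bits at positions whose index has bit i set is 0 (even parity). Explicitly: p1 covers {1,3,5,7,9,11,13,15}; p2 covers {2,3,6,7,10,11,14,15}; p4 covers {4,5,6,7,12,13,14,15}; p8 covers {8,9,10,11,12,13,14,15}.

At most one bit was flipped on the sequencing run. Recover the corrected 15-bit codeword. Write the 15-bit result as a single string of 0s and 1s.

s1 (pos 1,3,5,7,9,11,13,15): 1⊕1⊕1⊕1⊕0⊕1⊕1⊕1 = 1
s2 (pos 2,3,6,7,10,11,14,15): 1⊕1⊕1⊕1⊕1⊕1⊕1⊕1 = 0
s4 (pos 4,5,6,7,12,13,14,15): 0⊕1⊕1⊕1⊕1⊕1⊕1⊕1 = 1
s8 (pos 8,9,10,11,12,13,14,15): 0⊕0⊕1⊕1⊕1⊕1⊕1⊕1 = 0
Syndrome s8…s1 = 0101 → error at position 5.
Flip position 5: 111011100111111 → 111001100111111

111001100111111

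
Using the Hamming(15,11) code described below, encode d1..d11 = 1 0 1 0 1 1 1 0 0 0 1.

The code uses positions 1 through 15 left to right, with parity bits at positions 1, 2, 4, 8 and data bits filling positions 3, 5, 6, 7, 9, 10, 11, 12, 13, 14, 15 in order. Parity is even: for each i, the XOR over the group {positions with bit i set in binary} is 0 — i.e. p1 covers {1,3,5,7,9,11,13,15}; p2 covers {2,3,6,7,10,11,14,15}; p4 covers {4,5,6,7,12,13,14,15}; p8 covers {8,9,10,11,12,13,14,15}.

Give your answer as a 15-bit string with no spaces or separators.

Place data at non-parity positions: p1 p2 1 p4 0 1 0 p8 1 1 1 0 0 0 1
p1 (pos 1,3,5,7,9,11,13,15): XOR of data positions = 1⊕0⊕0⊕1⊕1⊕0⊕1 = 0
p2 (pos 2,3,6,7,10,11,14,15): XOR of data positions = 1⊕1⊕0⊕1⊕1⊕0⊕1 = 1
p4 (pos 4,5,6,7,12,13,14,15): XOR of data positions = 0⊕1⊕0⊕0⊕0⊕0⊕1 = 0
p8 (pos 8,9,10,11,12,13,14,15): XOR of data positions = 1⊕1⊕1⊕0⊕0⊕0⊕1 = 0
Codeword: 011001001110001

011001001110001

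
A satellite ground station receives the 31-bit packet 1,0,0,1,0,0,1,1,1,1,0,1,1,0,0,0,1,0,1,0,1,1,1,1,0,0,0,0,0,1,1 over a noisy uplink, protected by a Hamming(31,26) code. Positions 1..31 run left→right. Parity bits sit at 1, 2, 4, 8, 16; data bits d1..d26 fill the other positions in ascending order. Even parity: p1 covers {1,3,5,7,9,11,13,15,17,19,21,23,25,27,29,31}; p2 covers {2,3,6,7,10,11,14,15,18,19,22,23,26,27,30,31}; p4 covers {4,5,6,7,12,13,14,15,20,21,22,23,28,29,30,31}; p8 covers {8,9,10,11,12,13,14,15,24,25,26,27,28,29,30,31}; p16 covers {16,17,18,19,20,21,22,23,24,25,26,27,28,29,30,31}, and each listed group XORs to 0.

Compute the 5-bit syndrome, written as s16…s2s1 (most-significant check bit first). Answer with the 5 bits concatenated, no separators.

00111

s1 (pos 1,3,5,7,9,11,13,15,17,19,21,23,25,27,29,31): 1⊕0⊕0⊕1⊕1⊕0⊕1⊕0⊕1⊕1⊕1⊕1⊕0⊕0⊕0⊕1 = 1
s2 (pos 2,3,6,7,10,11,14,15,18,19,22,23,26,27,30,31): 0⊕0⊕0⊕1⊕1⊕0⊕0⊕0⊕0⊕1⊕1⊕1⊕0⊕0⊕1⊕1 = 1
s4 (pos 4,5,6,7,12,13,14,15,20,21,22,23,28,29,30,31): 1⊕0⊕0⊕1⊕1⊕1⊕0⊕0⊕0⊕1⊕1⊕1⊕0⊕0⊕1⊕1 = 1
s8 (pos 8,9,10,11,12,13,14,15,24,25,26,27,28,29,30,31): 1⊕1⊕1⊕0⊕1⊕1⊕0⊕0⊕1⊕0⊕0⊕0⊕0⊕0⊕1⊕1 = 0
s16 (pos 16,17,18,19,20,21,22,23,24,25,26,27,28,29,30,31): 0⊕1⊕0⊕1⊕0⊕1⊕1⊕1⊕1⊕0⊕0⊕0⊕0⊕0⊕1⊕1 = 0
Syndrome s16…s1 = 00111 → error at position 7.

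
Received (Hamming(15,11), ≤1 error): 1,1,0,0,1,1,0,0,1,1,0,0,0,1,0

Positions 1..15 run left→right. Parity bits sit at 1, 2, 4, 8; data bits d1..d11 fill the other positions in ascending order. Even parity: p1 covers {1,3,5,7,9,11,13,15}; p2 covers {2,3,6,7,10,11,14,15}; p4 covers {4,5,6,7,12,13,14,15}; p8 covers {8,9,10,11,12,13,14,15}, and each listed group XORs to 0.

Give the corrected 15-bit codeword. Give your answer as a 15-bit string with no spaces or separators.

s1 (pos 1,3,5,7,9,11,13,15): 1⊕0⊕1⊕0⊕1⊕0⊕0⊕0 = 1
s2 (pos 2,3,6,7,10,11,14,15): 1⊕0⊕1⊕0⊕1⊕0⊕1⊕0 = 0
s4 (pos 4,5,6,7,12,13,14,15): 0⊕1⊕1⊕0⊕0⊕0⊕1⊕0 = 1
s8 (pos 8,9,10,11,12,13,14,15): 0⊕1⊕1⊕0⊕0⊕0⊕1⊕0 = 1
Syndrome s8…s1 = 1101 → error at position 13.
Flip position 13: 110011001100010 → 110011001100110

110011001100110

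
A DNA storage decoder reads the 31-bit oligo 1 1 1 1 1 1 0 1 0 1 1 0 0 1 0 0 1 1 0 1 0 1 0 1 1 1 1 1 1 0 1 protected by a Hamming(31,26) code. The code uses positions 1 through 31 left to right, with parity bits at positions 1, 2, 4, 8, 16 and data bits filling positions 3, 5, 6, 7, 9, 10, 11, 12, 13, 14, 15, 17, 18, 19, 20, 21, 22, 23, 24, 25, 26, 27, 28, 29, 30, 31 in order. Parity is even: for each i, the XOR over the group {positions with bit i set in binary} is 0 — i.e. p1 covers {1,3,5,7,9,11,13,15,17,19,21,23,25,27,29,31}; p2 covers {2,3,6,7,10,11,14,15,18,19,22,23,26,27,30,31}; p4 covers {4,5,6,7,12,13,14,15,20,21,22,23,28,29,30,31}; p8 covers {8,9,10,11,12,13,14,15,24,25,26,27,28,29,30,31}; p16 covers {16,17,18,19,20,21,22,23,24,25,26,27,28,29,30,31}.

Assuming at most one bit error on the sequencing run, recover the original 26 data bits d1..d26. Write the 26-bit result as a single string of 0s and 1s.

11100110010110101011111100

s1 (pos 1,3,5,7,9,11,13,15,17,19,21,23,25,27,29,31): 1⊕1⊕1⊕0⊕0⊕1⊕0⊕0⊕1⊕0⊕0⊕0⊕1⊕1⊕1⊕1 = 1
s2 (pos 2,3,6,7,10,11,14,15,18,19,22,23,26,27,30,31): 1⊕1⊕1⊕0⊕1⊕1⊕1⊕0⊕1⊕0⊕1⊕0⊕1⊕1⊕0⊕1 = 1
s4 (pos 4,5,6,7,12,13,14,15,20,21,22,23,28,29,30,31): 1⊕1⊕1⊕0⊕0⊕0⊕1⊕0⊕1⊕0⊕1⊕0⊕1⊕1⊕0⊕1 = 1
s8 (pos 8,9,10,11,12,13,14,15,24,25,26,27,28,29,30,31): 1⊕0⊕1⊕1⊕0⊕0⊕1⊕0⊕1⊕1⊕1⊕1⊕1⊕1⊕0⊕1 = 1
s16 (pos 16,17,18,19,20,21,22,23,24,25,26,27,28,29,30,31): 0⊕1⊕1⊕0⊕1⊕0⊕1⊕0⊕1⊕1⊕1⊕1⊕1⊕1⊕0⊕1 = 1
Syndrome s16…s1 = 11111 → error at position 31.
Flip position 31: 1111110101100100110101011111101 → 1111110101100100110101011111100
Read data bits from positions 3,5,6,7,9,10,11,12,13,14,15,17,18,19,20,21,22,23,24,25,26,27,28,29,30,31: 11100110010110101011111100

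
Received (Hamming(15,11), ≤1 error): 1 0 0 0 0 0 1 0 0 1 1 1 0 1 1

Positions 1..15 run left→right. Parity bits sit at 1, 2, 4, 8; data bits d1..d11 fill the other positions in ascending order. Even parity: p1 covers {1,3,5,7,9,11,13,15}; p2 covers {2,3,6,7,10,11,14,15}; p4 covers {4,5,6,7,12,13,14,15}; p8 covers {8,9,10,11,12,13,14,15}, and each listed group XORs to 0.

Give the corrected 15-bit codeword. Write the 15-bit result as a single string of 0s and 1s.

100000100011011

s1 (pos 1,3,5,7,9,11,13,15): 1⊕0⊕0⊕1⊕0⊕1⊕0⊕1 = 0
s2 (pos 2,3,6,7,10,11,14,15): 0⊕0⊕0⊕1⊕1⊕1⊕1⊕1 = 1
s4 (pos 4,5,6,7,12,13,14,15): 0⊕0⊕0⊕1⊕1⊕0⊕1⊕1 = 0
s8 (pos 8,9,10,11,12,13,14,15): 0⊕0⊕1⊕1⊕1⊕0⊕1⊕1 = 1
Syndrome s8…s1 = 1010 → error at position 10.
Flip position 10: 100000100111011 → 100000100011011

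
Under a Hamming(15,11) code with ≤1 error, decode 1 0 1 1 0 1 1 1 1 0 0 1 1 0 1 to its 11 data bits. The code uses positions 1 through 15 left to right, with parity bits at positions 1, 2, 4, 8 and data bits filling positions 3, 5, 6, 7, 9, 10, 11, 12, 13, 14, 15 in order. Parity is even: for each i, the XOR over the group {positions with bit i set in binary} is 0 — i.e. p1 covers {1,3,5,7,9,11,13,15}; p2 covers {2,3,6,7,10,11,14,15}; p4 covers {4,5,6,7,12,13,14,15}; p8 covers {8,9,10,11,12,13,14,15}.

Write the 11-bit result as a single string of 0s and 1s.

s1 (pos 1,3,5,7,9,11,13,15): 1⊕1⊕0⊕1⊕1⊕0⊕1⊕1 = 0
s2 (pos 2,3,6,7,10,11,14,15): 0⊕1⊕1⊕1⊕0⊕0⊕0⊕1 = 0
s4 (pos 4,5,6,7,12,13,14,15): 1⊕0⊕1⊕1⊕1⊕1⊕0⊕1 = 0
s8 (pos 8,9,10,11,12,13,14,15): 1⊕1⊕0⊕0⊕1⊕1⊕0⊕1 = 1
Syndrome s8…s1 = 1000 → error at position 8.
Flip position 8: 101101111001101 → 101101101001101
Read data bits from positions 3,5,6,7,9,10,11,12,13,14,15: 10111001101

10111001101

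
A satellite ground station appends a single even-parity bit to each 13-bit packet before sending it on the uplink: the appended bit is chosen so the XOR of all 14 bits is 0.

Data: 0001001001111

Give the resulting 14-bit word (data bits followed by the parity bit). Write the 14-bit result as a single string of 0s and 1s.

00010010011110

XOR of the 13 data bits: 0⊕0⊕0⊕1⊕0⊕0⊕1⊕0⊕0⊕1⊕1⊕1⊕1 = 0
Parity bit = 0 (so all 14 bits XOR to 0).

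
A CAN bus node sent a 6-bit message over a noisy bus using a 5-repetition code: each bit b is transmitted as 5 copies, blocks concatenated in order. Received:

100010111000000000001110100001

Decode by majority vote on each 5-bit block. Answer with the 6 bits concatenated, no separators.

Block 1 (10001): 2 ones → 0
Block 2 (01110): 3 ones → 1
Block 3 (00000): 0 ones → 0
Block 4 (00000): 0 ones → 0
Block 5 (11101): 4 ones → 1
Block 6 (00001): 1 one → 0

010010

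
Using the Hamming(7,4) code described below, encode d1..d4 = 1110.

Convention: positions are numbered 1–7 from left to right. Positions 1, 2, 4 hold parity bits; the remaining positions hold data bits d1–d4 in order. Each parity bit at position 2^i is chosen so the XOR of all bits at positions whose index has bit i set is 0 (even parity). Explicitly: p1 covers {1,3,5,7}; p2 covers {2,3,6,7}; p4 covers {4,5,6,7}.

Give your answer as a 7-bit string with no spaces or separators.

Place data at non-parity positions: p1 p2 1 p4 1 1 0
p1 (pos 1,3,5,7): XOR of data positions = 1⊕1⊕0 = 0
p2 (pos 2,3,6,7): XOR of data positions = 1⊕1⊕0 = 0
p4 (pos 4,5,6,7): XOR of data positions = 1⊕1⊕0 = 0
Codeword: 0010110

0010110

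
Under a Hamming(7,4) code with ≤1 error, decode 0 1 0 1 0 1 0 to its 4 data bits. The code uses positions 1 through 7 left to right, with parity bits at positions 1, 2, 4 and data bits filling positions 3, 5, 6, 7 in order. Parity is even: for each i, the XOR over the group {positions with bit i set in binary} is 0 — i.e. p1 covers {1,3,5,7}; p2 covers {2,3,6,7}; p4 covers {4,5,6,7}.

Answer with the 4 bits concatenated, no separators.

0010

s1 (pos 1,3,5,7): 0⊕0⊕0⊕0 = 0
s2 (pos 2,3,6,7): 1⊕0⊕1⊕0 = 0
s4 (pos 4,5,6,7): 1⊕0⊕1⊕0 = 0
Syndrome s4…s1 = 000 → no error.
Read data bits from positions 3,5,6,7: 0010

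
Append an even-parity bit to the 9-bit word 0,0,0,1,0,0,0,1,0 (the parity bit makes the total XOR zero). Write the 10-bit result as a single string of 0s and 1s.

XOR of the 9 data bits: 0⊕0⊕0⊕1⊕0⊕0⊕0⊕1⊕0 = 0
Parity bit = 0 (so all 10 bits XOR to 0).

0001000100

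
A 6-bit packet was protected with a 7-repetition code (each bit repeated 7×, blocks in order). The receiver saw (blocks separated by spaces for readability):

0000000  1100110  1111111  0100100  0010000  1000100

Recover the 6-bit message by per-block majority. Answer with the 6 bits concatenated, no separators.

011000

Block 1 (0000000): 0 ones → 0
Block 2 (1100110): 4 ones → 1
Block 3 (1111111): 7 ones → 1
Block 4 (0100100): 2 ones → 0
Block 5 (0010000): 1 one → 0
Block 6 (1000100): 2 ones → 0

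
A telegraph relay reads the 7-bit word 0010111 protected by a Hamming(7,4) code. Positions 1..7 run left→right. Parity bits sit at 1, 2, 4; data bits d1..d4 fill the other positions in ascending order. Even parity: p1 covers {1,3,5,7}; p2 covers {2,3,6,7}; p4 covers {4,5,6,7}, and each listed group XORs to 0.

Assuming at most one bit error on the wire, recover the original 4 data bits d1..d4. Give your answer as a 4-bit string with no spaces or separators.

s1 (pos 1,3,5,7): 0⊕1⊕1⊕1 = 1
s2 (pos 2,3,6,7): 0⊕1⊕1⊕1 = 1
s4 (pos 4,5,6,7): 0⊕1⊕1⊕1 = 1
Syndrome s4…s1 = 111 → error at position 7.
Flip position 7: 0010111 → 0010110
Read data bits from positions 3,5,6,7: 1110

1110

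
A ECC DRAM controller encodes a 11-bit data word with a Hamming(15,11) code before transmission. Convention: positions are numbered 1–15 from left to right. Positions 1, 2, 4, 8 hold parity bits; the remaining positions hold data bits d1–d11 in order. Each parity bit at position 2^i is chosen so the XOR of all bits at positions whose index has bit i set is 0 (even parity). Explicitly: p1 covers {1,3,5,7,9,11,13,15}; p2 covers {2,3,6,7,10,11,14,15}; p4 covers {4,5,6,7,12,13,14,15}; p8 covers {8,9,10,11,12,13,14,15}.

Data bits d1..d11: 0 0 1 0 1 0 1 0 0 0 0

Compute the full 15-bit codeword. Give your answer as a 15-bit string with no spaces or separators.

000101001010000

Place data at non-parity positions: p1 p2 0 p4 0 1 0 p8 1 0 1 0 0 0 0
p1 (pos 1,3,5,7,9,11,13,15): XOR of data positions = 0⊕0⊕0⊕1⊕1⊕0⊕0 = 0
p2 (pos 2,3,6,7,10,11,14,15): XOR of data positions = 0⊕1⊕0⊕0⊕1⊕0⊕0 = 0
p4 (pos 4,5,6,7,12,13,14,15): XOR of data positions = 0⊕1⊕0⊕0⊕0⊕0⊕0 = 1
p8 (pos 8,9,10,11,12,13,14,15): XOR of data positions = 1⊕0⊕1⊕0⊕0⊕0⊕0 = 0
Codeword: 000101001010000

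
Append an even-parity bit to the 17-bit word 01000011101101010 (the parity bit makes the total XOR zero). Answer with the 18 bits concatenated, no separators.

010000111011010100

XOR of the 17 data bits: 0⊕1⊕0⊕0⊕0⊕0⊕1⊕1⊕1⊕0⊕1⊕1⊕0⊕1⊕0⊕1⊕0 = 0
Parity bit = 0 (so all 18 bits XOR to 0).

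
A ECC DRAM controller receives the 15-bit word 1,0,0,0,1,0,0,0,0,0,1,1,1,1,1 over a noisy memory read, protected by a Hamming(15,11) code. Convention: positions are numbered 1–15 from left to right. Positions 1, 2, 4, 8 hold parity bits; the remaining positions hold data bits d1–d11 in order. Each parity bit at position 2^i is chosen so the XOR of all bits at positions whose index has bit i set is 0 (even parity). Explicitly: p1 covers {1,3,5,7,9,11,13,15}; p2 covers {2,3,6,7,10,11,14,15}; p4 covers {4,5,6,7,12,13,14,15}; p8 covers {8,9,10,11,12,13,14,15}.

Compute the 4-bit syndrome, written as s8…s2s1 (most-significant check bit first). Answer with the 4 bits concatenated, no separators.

1111

s1 (pos 1,3,5,7,9,11,13,15): 1⊕0⊕1⊕0⊕0⊕1⊕1⊕1 = 1
s2 (pos 2,3,6,7,10,11,14,15): 0⊕0⊕0⊕0⊕0⊕1⊕1⊕1 = 1
s4 (pos 4,5,6,7,12,13,14,15): 0⊕1⊕0⊕0⊕1⊕1⊕1⊕1 = 1
s8 (pos 8,9,10,11,12,13,14,15): 0⊕0⊕0⊕1⊕1⊕1⊕1⊕1 = 1
Syndrome s8…s1 = 1111 → error at position 15.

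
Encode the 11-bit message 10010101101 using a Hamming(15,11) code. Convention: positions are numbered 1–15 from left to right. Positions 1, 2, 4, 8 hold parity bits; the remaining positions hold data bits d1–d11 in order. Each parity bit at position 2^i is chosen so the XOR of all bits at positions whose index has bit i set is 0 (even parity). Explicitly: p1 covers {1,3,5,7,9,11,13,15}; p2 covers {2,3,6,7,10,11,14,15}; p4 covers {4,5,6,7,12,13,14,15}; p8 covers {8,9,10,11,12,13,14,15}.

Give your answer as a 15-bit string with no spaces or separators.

Place data at non-parity positions: p1 p2 1 p4 0 0 1 p8 0 1 0 1 1 0 1
p1 (pos 1,3,5,7,9,11,13,15): XOR of data positions = 1⊕0⊕1⊕0⊕0⊕1⊕1 = 0
p2 (pos 2,3,6,7,10,11,14,15): XOR of data positions = 1⊕0⊕1⊕1⊕0⊕0⊕1 = 0
p4 (pos 4,5,6,7,12,13,14,15): XOR of data positions = 0⊕0⊕1⊕1⊕1⊕0⊕1 = 0
p8 (pos 8,9,10,11,12,13,14,15): XOR of data positions = 0⊕1⊕0⊕1⊕1⊕0⊕1 = 0
Codeword: 001000100101101

001000100101101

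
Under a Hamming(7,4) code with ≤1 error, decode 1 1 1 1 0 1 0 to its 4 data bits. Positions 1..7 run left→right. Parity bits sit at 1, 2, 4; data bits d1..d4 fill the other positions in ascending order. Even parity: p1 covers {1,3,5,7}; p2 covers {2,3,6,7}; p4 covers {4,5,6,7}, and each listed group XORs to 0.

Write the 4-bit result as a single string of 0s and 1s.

s1 (pos 1,3,5,7): 1⊕1⊕0⊕0 = 0
s2 (pos 2,3,6,7): 1⊕1⊕1⊕0 = 1
s4 (pos 4,5,6,7): 1⊕0⊕1⊕0 = 0
Syndrome s4…s1 = 010 → error at position 2.
Flip position 2: 1111010 → 1011010
Read data bits from positions 3,5,6,7: 1010

1010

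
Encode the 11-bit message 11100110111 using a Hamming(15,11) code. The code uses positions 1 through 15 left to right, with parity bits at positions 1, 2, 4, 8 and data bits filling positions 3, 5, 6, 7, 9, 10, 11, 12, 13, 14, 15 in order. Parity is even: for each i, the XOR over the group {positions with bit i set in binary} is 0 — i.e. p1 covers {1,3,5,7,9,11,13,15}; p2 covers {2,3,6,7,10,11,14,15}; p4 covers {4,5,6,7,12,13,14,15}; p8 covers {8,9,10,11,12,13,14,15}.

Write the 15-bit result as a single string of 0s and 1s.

101111010110111

Place data at non-parity positions: p1 p2 1 p4 1 1 0 p8 0 1 1 0 1 1 1
p1 (pos 1,3,5,7,9,11,13,15): XOR of data positions = 1⊕1⊕0⊕0⊕1⊕1⊕1 = 1
p2 (pos 2,3,6,7,10,11,14,15): XOR of data positions = 1⊕1⊕0⊕1⊕1⊕1⊕1 = 0
p4 (pos 4,5,6,7,12,13,14,15): XOR of data positions = 1⊕1⊕0⊕0⊕1⊕1⊕1 = 1
p8 (pos 8,9,10,11,12,13,14,15): XOR of data positions = 0⊕1⊕1⊕0⊕1⊕1⊕1 = 1
Codeword: 101111010110111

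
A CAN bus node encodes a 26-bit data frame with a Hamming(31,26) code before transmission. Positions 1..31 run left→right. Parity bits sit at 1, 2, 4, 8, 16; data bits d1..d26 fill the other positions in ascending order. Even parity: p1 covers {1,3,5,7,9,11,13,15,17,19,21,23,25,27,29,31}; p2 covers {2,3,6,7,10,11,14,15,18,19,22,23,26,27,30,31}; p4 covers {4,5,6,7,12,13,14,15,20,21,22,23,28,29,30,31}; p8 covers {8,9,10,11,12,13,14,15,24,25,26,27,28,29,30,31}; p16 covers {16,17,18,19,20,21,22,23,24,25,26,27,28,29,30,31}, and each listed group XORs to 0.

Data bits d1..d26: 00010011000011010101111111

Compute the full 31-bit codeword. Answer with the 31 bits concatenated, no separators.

1100001100110001011010101111111

Place data at non-parity positions: p1 p2 0 p4 0 0 1 p8 0 0 1 1 0 0 0 p16 0 1 1 0 1 0 1 0 1 1 1 1 1 1 1
p1 (pos 1,3,5,7,9,11,13,15,17,19,21,23,25,27,29,31): XOR of data positions = 0⊕0⊕1⊕0⊕1⊕0⊕0⊕0⊕1⊕1⊕1⊕1⊕1⊕1⊕1 = 1
p2 (pos 2,3,6,7,10,11,14,15,18,19,22,23,26,27,30,31): XOR of data positions = 0⊕0⊕1⊕0⊕1⊕0⊕0⊕1⊕1⊕0⊕1⊕1⊕1⊕1⊕1 = 1
p4 (pos 4,5,6,7,12,13,14,15,20,21,22,23,28,29,30,31): XOR of data positions = 0⊕0⊕1⊕1⊕0⊕0⊕0⊕0⊕1⊕0⊕1⊕1⊕1⊕1⊕1 = 0
p8 (pos 8,9,10,11,12,13,14,15,24,25,26,27,28,29,30,31): XOR of data positions = 0⊕0⊕1⊕1⊕0⊕0⊕0⊕0⊕1⊕1⊕1⊕1⊕1⊕1⊕1 = 1
p16 (pos 16,17,18,19,20,21,22,23,24,25,26,27,28,29,30,31): XOR of data positions = 0⊕1⊕1⊕0⊕1⊕0⊕1⊕0⊕1⊕1⊕1⊕1⊕1⊕1⊕1 = 1
Codeword: 1100001100110001011010101111111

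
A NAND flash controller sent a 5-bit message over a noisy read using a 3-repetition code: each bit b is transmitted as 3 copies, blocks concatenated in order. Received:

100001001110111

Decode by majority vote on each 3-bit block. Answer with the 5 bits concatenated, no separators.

Block 1 (100): 1 one → 0
Block 2 (001): 1 one → 0
Block 3 (001): 1 one → 0
Block 4 (110): 2 ones → 1
Block 5 (111): 3 ones → 1

00011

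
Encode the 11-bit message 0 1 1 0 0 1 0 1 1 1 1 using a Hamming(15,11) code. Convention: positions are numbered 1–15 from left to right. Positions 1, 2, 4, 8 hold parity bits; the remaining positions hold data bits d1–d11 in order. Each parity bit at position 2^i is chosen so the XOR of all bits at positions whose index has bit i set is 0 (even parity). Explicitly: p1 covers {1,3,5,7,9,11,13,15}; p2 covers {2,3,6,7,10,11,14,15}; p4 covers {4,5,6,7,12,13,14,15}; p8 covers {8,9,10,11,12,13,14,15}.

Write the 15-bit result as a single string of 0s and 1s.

100011010101111

Place data at non-parity positions: p1 p2 0 p4 1 1 0 p8 0 1 0 1 1 1 1
p1 (pos 1,3,5,7,9,11,13,15): XOR of data positions = 0⊕1⊕0⊕0⊕0⊕1⊕1 = 1
p2 (pos 2,3,6,7,10,11,14,15): XOR of data positions = 0⊕1⊕0⊕1⊕0⊕1⊕1 = 0
p4 (pos 4,5,6,7,12,13,14,15): XOR of data positions = 1⊕1⊕0⊕1⊕1⊕1⊕1 = 0
p8 (pos 8,9,10,11,12,13,14,15): XOR of data positions = 0⊕1⊕0⊕1⊕1⊕1⊕1 = 1
Codeword: 100011010101111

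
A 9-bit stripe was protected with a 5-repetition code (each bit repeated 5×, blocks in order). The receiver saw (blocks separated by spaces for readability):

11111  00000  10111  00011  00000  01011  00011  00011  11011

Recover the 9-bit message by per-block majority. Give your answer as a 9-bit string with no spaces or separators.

Block 1 (11111): 5 ones → 1
Block 2 (00000): 0 ones → 0
Block 3 (10111): 4 ones → 1
Block 4 (00011): 2 ones → 0
Block 5 (00000): 0 ones → 0
Block 6 (01011): 3 ones → 1
Block 7 (00011): 2 ones → 0
Block 8 (00011): 2 ones → 0
Block 9 (11011): 4 ones → 1

101001001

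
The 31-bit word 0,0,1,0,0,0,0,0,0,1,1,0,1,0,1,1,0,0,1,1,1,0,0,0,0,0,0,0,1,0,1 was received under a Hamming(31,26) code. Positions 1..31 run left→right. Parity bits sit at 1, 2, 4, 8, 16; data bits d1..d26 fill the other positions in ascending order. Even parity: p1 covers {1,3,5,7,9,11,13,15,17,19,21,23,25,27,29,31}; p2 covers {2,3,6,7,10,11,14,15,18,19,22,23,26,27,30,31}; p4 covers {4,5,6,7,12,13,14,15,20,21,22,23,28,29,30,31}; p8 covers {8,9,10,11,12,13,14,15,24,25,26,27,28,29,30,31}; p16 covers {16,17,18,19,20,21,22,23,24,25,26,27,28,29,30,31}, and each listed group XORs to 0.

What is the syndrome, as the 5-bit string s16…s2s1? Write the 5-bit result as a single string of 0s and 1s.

s1 (pos 1,3,5,7,9,11,13,15,17,19,21,23,25,27,29,31): 0⊕1⊕0⊕0⊕0⊕1⊕1⊕1⊕0⊕1⊕1⊕0⊕0⊕0⊕1⊕1 = 0
s2 (pos 2,3,6,7,10,11,14,15,18,19,22,23,26,27,30,31): 0⊕1⊕0⊕0⊕1⊕1⊕0⊕1⊕0⊕1⊕0⊕0⊕0⊕0⊕0⊕1 = 0
s4 (pos 4,5,6,7,12,13,14,15,20,21,22,23,28,29,30,31): 0⊕0⊕0⊕0⊕0⊕1⊕0⊕1⊕1⊕1⊕0⊕0⊕0⊕1⊕0⊕1 = 0
s8 (pos 8,9,10,11,12,13,14,15,24,25,26,27,28,29,30,31): 0⊕0⊕1⊕1⊕0⊕1⊕0⊕1⊕0⊕0⊕0⊕0⊕0⊕1⊕0⊕1 = 0
s16 (pos 16,17,18,19,20,21,22,23,24,25,26,27,28,29,30,31): 1⊕0⊕0⊕1⊕1⊕1⊕0⊕0⊕0⊕0⊕0⊕0⊕0⊕1⊕0⊕1 = 0
Syndrome s16…s1 = 00000 → no error.

00000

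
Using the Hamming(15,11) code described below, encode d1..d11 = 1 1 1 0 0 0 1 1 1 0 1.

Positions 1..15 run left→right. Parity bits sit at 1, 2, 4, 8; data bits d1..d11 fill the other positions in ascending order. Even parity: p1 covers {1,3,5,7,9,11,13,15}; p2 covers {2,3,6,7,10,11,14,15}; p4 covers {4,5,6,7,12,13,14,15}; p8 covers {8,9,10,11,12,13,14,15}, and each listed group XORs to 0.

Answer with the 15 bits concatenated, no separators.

101111000011101

Place data at non-parity positions: p1 p2 1 p4 1 1 0 p8 0 0 1 1 1 0 1
p1 (pos 1,3,5,7,9,11,13,15): XOR of data positions = 1⊕1⊕0⊕0⊕1⊕1⊕1 = 1
p2 (pos 2,3,6,7,10,11,14,15): XOR of data positions = 1⊕1⊕0⊕0⊕1⊕0⊕1 = 0
p4 (pos 4,5,6,7,12,13,14,15): XOR of data positions = 1⊕1⊕0⊕1⊕1⊕0⊕1 = 1
p8 (pos 8,9,10,11,12,13,14,15): XOR of data positions = 0⊕0⊕1⊕1⊕1⊕0⊕1 = 0
Codeword: 101111000011101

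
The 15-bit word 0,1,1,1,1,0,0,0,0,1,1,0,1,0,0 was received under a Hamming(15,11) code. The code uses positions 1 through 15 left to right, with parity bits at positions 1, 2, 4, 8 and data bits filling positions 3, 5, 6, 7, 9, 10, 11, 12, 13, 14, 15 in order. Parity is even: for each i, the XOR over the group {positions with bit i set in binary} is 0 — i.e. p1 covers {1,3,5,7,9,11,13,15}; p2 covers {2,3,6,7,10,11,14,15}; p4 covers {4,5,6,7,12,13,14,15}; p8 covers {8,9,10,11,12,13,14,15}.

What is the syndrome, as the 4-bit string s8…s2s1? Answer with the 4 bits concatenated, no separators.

1100

s1 (pos 1,3,5,7,9,11,13,15): 0⊕1⊕1⊕0⊕0⊕1⊕1⊕0 = 0
s2 (pos 2,3,6,7,10,11,14,15): 1⊕1⊕0⊕0⊕1⊕1⊕0⊕0 = 0
s4 (pos 4,5,6,7,12,13,14,15): 1⊕1⊕0⊕0⊕0⊕1⊕0⊕0 = 1
s8 (pos 8,9,10,11,12,13,14,15): 0⊕0⊕1⊕1⊕0⊕1⊕0⊕0 = 1
Syndrome s8…s1 = 1100 → error at position 12.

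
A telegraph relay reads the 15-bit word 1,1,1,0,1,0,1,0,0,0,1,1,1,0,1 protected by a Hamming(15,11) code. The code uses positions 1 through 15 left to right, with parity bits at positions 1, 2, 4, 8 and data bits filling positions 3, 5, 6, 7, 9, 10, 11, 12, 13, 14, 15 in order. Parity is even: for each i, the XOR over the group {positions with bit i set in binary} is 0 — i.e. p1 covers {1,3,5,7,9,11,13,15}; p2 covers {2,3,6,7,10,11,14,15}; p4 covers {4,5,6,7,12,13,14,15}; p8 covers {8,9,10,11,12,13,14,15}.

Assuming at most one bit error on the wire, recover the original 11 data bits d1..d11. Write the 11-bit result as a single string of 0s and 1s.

s1 (pos 1,3,5,7,9,11,13,15): 1⊕1⊕1⊕1⊕0⊕1⊕1⊕1 = 1
s2 (pos 2,3,6,7,10,11,14,15): 1⊕1⊕0⊕1⊕0⊕1⊕0⊕1 = 1
s4 (pos 4,5,6,7,12,13,14,15): 0⊕1⊕0⊕1⊕1⊕1⊕0⊕1 = 1
s8 (pos 8,9,10,11,12,13,14,15): 0⊕0⊕0⊕1⊕1⊕1⊕0⊕1 = 0
Syndrome s8…s1 = 0111 → error at position 7.
Flip position 7: 111010100011101 → 111010000011101
Read data bits from positions 3,5,6,7,9,10,11,12,13,14,15: 11000011101

11000011101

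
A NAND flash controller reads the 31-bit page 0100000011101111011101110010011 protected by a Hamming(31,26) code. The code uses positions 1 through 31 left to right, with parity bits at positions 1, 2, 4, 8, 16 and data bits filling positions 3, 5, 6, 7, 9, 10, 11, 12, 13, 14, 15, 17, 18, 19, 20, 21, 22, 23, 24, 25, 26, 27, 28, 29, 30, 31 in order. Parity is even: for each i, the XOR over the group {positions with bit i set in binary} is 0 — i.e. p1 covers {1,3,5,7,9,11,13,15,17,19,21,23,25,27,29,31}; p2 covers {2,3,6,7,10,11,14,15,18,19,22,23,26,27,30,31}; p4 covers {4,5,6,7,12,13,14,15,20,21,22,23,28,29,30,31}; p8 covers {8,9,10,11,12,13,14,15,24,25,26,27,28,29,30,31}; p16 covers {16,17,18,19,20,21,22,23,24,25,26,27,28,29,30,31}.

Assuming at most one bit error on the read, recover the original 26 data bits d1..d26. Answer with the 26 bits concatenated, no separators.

00001110111011101110010011

s1 (pos 1,3,5,7,9,11,13,15,17,19,21,23,25,27,29,31): 0⊕0⊕0⊕0⊕1⊕1⊕1⊕1⊕0⊕1⊕0⊕1⊕0⊕1⊕0⊕1 = 0
s2 (pos 2,3,6,7,10,11,14,15,18,19,22,23,26,27,30,31): 1⊕0⊕0⊕0⊕1⊕1⊕1⊕1⊕1⊕1⊕1⊕1⊕0⊕1⊕1⊕1 = 0
s4 (pos 4,5,6,7,12,13,14,15,20,21,22,23,28,29,30,31): 0⊕0⊕0⊕0⊕0⊕1⊕1⊕1⊕1⊕0⊕1⊕1⊕0⊕0⊕1⊕1 = 0
s8 (pos 8,9,10,11,12,13,14,15,24,25,26,27,28,29,30,31): 0⊕1⊕1⊕1⊕0⊕1⊕1⊕1⊕1⊕0⊕0⊕1⊕0⊕0⊕1⊕1 = 0
s16 (pos 16,17,18,19,20,21,22,23,24,25,26,27,28,29,30,31): 1⊕0⊕1⊕1⊕1⊕0⊕1⊕1⊕1⊕0⊕0⊕1⊕0⊕0⊕1⊕1 = 0
Syndrome s16…s1 = 00000 → no error.
Read data bits from positions 3,5,6,7,9,10,11,12,13,14,15,17,18,19,20,21,22,23,24,25,26,27,28,29,30,31: 00001110111011101110010011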